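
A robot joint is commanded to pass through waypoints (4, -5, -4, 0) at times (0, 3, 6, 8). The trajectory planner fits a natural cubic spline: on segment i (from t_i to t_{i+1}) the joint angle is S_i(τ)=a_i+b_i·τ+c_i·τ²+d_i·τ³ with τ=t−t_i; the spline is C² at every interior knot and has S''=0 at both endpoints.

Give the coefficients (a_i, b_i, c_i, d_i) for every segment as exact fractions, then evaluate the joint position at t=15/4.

Δ: Δ0=-3, Δ1=1/3, Δ2=2
row 1: diag=12, rhs=20; c'=1/4, d'=5/3
row 2: denom=10−3·1/4=37/4; d'=(10−3·5/3)/(37/4)=20/37
back: M2=20/37
back: M1=5/3−1/4·20/37=170/111
M: M0=0, M1=170/111, M2=20/37, M3=0
seg 0: a=4, c=M0/2=0, d=(M1−M0)/(6·3)=85/999, b=Δ0−h0·(2M0+M1)/6=-418/111
seg 1: a=-5, c=M1/2=85/111, d=(M2−M1)/(6·3)=-55/999, b=Δ1−h1·(2M1+M2)/6=-163/111
seg 2: a=-4, c=M2/2=10/37, d=(M3−M2)/(6·2)=-5/111, b=Δ2−h2·(2M2+M3)/6=182/111
t_q=15/4 → seg 1, τ=3/4; S=-5+-163/111·τ+85/111·τ²+-55/999·τ³=-13483/2368

  seg 0: a=4 b=-418/111 c=0 d=85/999
  seg 1: a=-5 b=-163/111 c=85/111 d=-55/999
  seg 2: a=-4 b=182/111 c=10/37 d=-5/111
S(15/4) = -13483/2368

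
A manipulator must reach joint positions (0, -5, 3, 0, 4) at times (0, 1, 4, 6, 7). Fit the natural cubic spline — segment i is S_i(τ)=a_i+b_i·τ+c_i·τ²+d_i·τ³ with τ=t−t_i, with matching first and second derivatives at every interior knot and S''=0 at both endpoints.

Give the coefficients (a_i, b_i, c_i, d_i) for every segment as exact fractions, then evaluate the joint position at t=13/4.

Δ: Δ0=-5, Δ1=8/3, Δ2=-3/2, Δ3=4
row 1: diag=8, rhs=46; c'=3/8, d'=23/4
row 2: denom=10−3·3/8=71/8; d'=(-25−3·23/4)/(71/8)=-338/71
row 3: denom=6−2·16/71=394/71; d'=(33−2·-338/71)/(394/71)=3019/394
back: M3=3019/394
back: M2=-338/71−16/71·3019/394=-1278/197
back: M1=23/4−3/8·-1278/197=1612/197
M: M0=0, M1=1612/197, M2=-1278/197, M3=3019/394, M4=0
seg 0: a=0, c=M0/2=0, d=(M1−M0)/(6·1)=806/591, b=Δ0−h0·(2M0+M1)/6=-3761/591
seg 1: a=-5, c=M1/2=806/197, d=(M2−M1)/(6·3)=-1445/1773, b=Δ1−h1·(2M1+M2)/6=-1343/591
seg 2: a=3, c=M2/2=-639/197, d=(M3−M2)/(6·2)=5575/4728, b=Δ2−h2·(2M2+M3)/6=160/591
seg 3: a=0, c=M3/2=3019/788, d=(M4−M3)/(6·1)=-3019/2364, b=Δ3−h3·(2M3+M4)/6=1709/1182
t_q=13/4 → seg 1, τ=9/4; S=-5+-1343/591·τ+806/197·τ²+-1445/1773·τ³=16595/12608

  seg 0: a=0 b=-3761/591 c=0 d=806/591
  seg 1: a=-5 b=-1343/591 c=806/197 d=-1445/1773
  seg 2: a=3 b=160/591 c=-639/197 d=5575/4728
  seg 3: a=0 b=1709/1182 c=3019/788 d=-3019/2364
S(13/4) = 16595/12608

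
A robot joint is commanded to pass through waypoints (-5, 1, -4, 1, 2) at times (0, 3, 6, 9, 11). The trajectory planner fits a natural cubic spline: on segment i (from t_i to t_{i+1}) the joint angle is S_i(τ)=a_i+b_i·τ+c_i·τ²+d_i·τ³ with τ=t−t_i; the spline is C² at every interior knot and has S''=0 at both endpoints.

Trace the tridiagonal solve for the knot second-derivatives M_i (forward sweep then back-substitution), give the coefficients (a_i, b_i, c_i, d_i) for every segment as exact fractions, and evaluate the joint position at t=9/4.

Δ: Δ0=2, Δ1=-5/3, Δ2=5/3, Δ3=1/2
row 1: diag=12, rhs=-22; c'=1/4, d'=-11/6
row 2: denom=12−3·1/4=45/4; d'=(20−3·-11/6)/(45/4)=34/15
row 3: denom=10−3·4/15=46/5; d'=(-7−3·34/15)/(46/5)=-3/2
back: M3=-3/2
back: M2=34/15−4/15·-3/2=8/3
back: M1=-11/6−1/4·8/3=-5/2
M: M0=0, M1=-5/2, M2=8/3, M3=-3/2, M4=0
seg 0: a=-5, c=M0/2=0, d=(M1−M0)/(6·3)=-5/36, b=Δ0−h0·(2M0+M1)/6=13/4
seg 1: a=1, c=M1/2=-5/4, d=(M2−M1)/(6·3)=31/108, b=Δ1−h1·(2M1+M2)/6=-1/2
seg 2: a=-4, c=M2/2=4/3, d=(M3−M2)/(6·3)=-25/108, b=Δ2−h2·(2M2+M3)/6=-1/4
seg 3: a=1, c=M3/2=-3/4, d=(M4−M3)/(6·2)=1/8, b=Δ3−h3·(2M3+M4)/6=3/2
t_q=9/4 → seg 0, τ=9/4; S=-5+13/4·τ+0·τ²+-5/36·τ³=187/256

  seg 0: a=-5 b=13/4 c=0 d=-5/36
  seg 1: a=1 b=-1/2 c=-5/4 d=31/108
  seg 2: a=-4 b=-1/4 c=4/3 d=-25/108
  seg 3: a=1 b=3/2 c=-3/4 d=1/8
S(9/4) = 187/256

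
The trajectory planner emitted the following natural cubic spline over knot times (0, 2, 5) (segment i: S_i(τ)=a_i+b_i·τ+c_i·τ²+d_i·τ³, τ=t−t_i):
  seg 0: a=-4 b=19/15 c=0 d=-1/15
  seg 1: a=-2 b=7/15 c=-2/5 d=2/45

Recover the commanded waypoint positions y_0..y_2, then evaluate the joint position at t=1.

y_0 = S_0(0) = a_0 = -4
y_1 = S_1(0) = a_1 = -2
y_2 = S_1(3) = -3
t_q=1 is in segment 0 (τ=1); S_0(τ)=-14/5

y_0=-4 y_1=-2 y_2=-3
S(1) = -14/5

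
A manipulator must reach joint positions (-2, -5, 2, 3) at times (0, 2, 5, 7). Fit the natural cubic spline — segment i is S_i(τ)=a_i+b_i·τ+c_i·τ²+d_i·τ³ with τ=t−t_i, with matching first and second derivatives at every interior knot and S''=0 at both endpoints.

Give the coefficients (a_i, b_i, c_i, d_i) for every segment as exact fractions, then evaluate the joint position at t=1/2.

  seg 0: a=-2 b=-1345/546 c=0 d=263/1092
  seg 1: a=-5 b=233/546 c=263/182 d=-17/63
  seg 2: a=2 b=989/546 c=-179/182 d=179/1092
S(1/2) = -9323/2912

Δ: Δ0=-3/2, Δ1=7/3, Δ2=1/2
row 1: diag=10, rhs=23; c'=3/10, d'=23/10
row 2: denom=10−3·3/10=91/10; d'=(-11−3·23/10)/(91/10)=-179/91
back: M2=-179/91
back: M1=23/10−3/10·-179/91=263/91
M: M0=0, M1=263/91, M2=-179/91, M3=0
seg 0: a=-2, c=M0/2=0, d=(M1−M0)/(6·2)=263/1092, b=Δ0−h0·(2M0+M1)/6=-1345/546
seg 1: a=-5, c=M1/2=263/182, d=(M2−M1)/(6·3)=-17/63, b=Δ1−h1·(2M1+M2)/6=233/546
seg 2: a=2, c=M2/2=-179/182, d=(M3−M2)/(6·2)=179/1092, b=Δ2−h2·(2M2+M3)/6=989/546
t_q=1/2 → seg 0, τ=1/2; S=-2+-1345/546·τ+0·τ²+263/1092·τ³=-9323/2912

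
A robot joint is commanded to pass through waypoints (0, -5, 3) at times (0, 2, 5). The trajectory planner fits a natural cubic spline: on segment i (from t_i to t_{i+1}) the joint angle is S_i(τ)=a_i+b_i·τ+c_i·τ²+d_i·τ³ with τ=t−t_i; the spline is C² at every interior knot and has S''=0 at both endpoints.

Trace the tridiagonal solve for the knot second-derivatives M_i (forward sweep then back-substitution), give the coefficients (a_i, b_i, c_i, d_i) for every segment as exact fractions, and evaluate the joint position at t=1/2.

  seg 0: a=0 b=-53/15 c=0 d=31/120
  seg 1: a=-5 b=-13/30 c=31/20 d=-31/180
S(1/2) = -111/64

Δ: Δ0=-5/2, Δ1=8/3
row 1: diag=10, rhs=31; c'=3/10, d'=31/10
back: M1=31/10
M: M0=0, M1=31/10, M2=0
seg 0: a=0, c=M0/2=0, d=(M1−M0)/(6·2)=31/120, b=Δ0−h0·(2M0+M1)/6=-53/15
seg 1: a=-5, c=M1/2=31/20, d=(M2−M1)/(6·3)=-31/180, b=Δ1−h1·(2M1+M2)/6=-13/30
t_q=1/2 → seg 0, τ=1/2; S=0+-53/15·τ+0·τ²+31/120·τ³=-111/64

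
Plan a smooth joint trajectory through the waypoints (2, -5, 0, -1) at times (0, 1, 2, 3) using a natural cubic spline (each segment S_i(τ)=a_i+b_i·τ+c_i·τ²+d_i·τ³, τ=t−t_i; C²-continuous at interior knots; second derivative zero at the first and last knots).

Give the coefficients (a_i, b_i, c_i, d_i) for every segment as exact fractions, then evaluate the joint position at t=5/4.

Δ: Δ0=-7, Δ1=5, Δ2=-1
row 1: diag=4, rhs=72; c'=1/4, d'=18
row 2: denom=4−1·1/4=15/4; d'=(-36−1·18)/(15/4)=-72/5
back: M2=-72/5
back: M1=18−1/4·-72/5=108/5
M: M0=0, M1=108/5, M2=-72/5, M3=0
seg 0: a=2, c=M0/2=0, d=(M1−M0)/(6·1)=18/5, b=Δ0−h0·(2M0+M1)/6=-53/5
seg 1: a=-5, c=M1/2=54/5, d=(M2−M1)/(6·1)=-6, b=Δ1−h1·(2M1+M2)/6=1/5
seg 2: a=0, c=M2/2=-36/5, d=(M3−M2)/(6·1)=12/5, b=Δ2−h2·(2M2+M3)/6=19/5
t_q=5/4 → seg 1, τ=1/4; S=-5+1/5·τ+54/5·τ²+-6·τ³=-699/160

  seg 0: a=2 b=-53/5 c=0 d=18/5
  seg 1: a=-5 b=1/5 c=54/5 d=-6
  seg 2: a=0 b=19/5 c=-36/5 d=12/5
S(5/4) = -699/160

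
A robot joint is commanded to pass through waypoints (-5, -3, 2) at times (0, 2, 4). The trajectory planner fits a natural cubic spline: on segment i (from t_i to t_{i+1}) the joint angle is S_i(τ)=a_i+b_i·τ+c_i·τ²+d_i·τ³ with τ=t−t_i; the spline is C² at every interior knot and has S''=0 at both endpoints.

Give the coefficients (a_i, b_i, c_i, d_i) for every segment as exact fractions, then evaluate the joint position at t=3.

  seg 0: a=-5 b=5/8 c=0 d=3/32
  seg 1: a=-3 b=7/4 c=9/16 d=-3/32
S(3) = -25/32

Δ: Δ0=1, Δ1=5/2
row 1: diag=8, rhs=9; c'=1/4, d'=9/8
back: M1=9/8
M: M0=0, M1=9/8, M2=0
seg 0: a=-5, c=M0/2=0, d=(M1−M0)/(6·2)=3/32, b=Δ0−h0·(2M0+M1)/6=5/8
seg 1: a=-3, c=M1/2=9/16, d=(M2−M1)/(6·2)=-3/32, b=Δ1−h1·(2M1+M2)/6=7/4
t_q=3 → seg 1, τ=1; S=-3+7/4·τ+9/16·τ²+-3/32·τ³=-25/32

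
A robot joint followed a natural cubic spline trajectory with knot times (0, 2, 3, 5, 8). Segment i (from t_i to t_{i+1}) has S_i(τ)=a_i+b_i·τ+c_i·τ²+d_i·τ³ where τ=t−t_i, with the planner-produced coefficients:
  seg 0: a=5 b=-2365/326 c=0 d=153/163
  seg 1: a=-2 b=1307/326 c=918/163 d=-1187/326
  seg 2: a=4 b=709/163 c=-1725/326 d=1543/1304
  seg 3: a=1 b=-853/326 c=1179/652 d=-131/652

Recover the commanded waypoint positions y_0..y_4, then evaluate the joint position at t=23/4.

y_0=5 y_1=-2 y_2=4 y_3=1 y_4=4
S(23/4) = -1253/41728

y_0 = S_0(0) = a_0 = 5
y_1 = S_1(0) = a_1 = -2
y_2 = S_2(0) = a_2 = 4
y_3 = S_3(0) = a_3 = 1
y_4 = S_3(3) = 4
t_q=23/4 is in segment 3 (τ=3/4); S_3(τ)=-1253/41728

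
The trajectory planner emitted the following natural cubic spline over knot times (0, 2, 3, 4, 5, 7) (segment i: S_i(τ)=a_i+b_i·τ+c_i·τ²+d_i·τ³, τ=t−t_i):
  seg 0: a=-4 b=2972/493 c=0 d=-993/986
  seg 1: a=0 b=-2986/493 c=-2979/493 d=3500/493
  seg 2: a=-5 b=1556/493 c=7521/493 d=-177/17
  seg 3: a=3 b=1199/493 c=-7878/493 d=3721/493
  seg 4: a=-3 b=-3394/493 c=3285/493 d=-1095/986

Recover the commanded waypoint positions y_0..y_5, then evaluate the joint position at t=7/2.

y_0 = S_0(0) = a_0 = -4
y_1 = S_1(0) = a_1 = 0
y_2 = S_2(0) = a_2 = -5
y_3 = S_3(0) = a_3 = 3
y_4 = S_4(0) = a_4 = -3
y_5 = S_4(2) = 1
t_q=7/2 is in segment 2 (τ=1/2); S_2(τ)=-211/232

y_0=-4 y_1=0 y_2=-5 y_3=3 y_4=-3 y_5=1
S(7/2) = -211/232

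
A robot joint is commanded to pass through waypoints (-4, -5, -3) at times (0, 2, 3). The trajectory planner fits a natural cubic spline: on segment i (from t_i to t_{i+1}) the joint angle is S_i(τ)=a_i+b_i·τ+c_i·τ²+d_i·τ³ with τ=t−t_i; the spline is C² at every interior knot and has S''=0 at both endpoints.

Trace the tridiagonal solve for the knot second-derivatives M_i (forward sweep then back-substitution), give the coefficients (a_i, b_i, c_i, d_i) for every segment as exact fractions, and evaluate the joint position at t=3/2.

  seg 0: a=-4 b=-4/3 c=0 d=5/24
  seg 1: a=-5 b=7/6 c=5/4 d=-5/12
S(3/2) = -339/64

Δ: Δ0=-1/2, Δ1=2
row 1: diag=6, rhs=15; c'=1/6, d'=5/2
back: M1=5/2
M: M0=0, M1=5/2, M2=0
seg 0: a=-4, c=M0/2=0, d=(M1−M0)/(6·2)=5/24, b=Δ0−h0·(2M0+M1)/6=-4/3
seg 1: a=-5, c=M1/2=5/4, d=(M2−M1)/(6·1)=-5/12, b=Δ1−h1·(2M1+M2)/6=7/6
t_q=3/2 → seg 0, τ=3/2; S=-4+-4/3·τ+0·τ²+5/24·τ³=-339/64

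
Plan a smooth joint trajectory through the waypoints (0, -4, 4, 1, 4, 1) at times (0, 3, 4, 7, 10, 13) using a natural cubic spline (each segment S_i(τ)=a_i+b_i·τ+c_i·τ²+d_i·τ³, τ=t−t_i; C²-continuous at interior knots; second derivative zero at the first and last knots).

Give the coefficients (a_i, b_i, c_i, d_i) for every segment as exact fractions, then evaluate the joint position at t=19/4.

Δ: Δ0=-4/3, Δ1=8, Δ2=-1, Δ3=1, Δ4=-1
row 1: diag=8, rhs=56; c'=1/8, d'=7
row 2: denom=8−1·1/8=63/8; d'=(-54−1·7)/(63/8)=-488/63
row 3: denom=12−3·8/21=76/7; d'=(12−3·-488/63)/(76/7)=185/57
row 4: denom=12−3·21/76=849/76; d'=(-12−3·185/57)/(849/76)=-1652/849
back: M4=-1652/849
back: M3=185/57−21/76·-1652/849=3212/849
back: M2=-488/63−8/21·3212/849=-2600/283
back: M1=7−1/8·-2600/283=2306/283
M: M0=0, M1=2306/283, M2=-2600/283, M3=3212/849, M4=-1652/849, M5=0
seg 0: a=0, c=M0/2=0, d=(M1−M0)/(6·3)=1153/2547, b=Δ0−h0·(2M0+M1)/6=-4591/849
seg 1: a=-4, c=M1/2=1153/283, d=(M2−M1)/(6·1)=-2453/849, b=Δ1−h1·(2M1+M2)/6=5786/849
seg 2: a=4, c=M2/2=-1300/283, d=(M3−M2)/(6·3)=5506/7641, b=Δ2−h2·(2M2+M3)/6=5345/849
seg 3: a=1, c=M3/2=1606/849, d=(M4−M3)/(6·3)=-2432/7641, b=Δ3−h3·(2M3+M4)/6=-1537/849
seg 4: a=4, c=M4/2=-826/849, d=(M5−M4)/(6·3)=826/7641, b=Δ4−h4·(2M4+M5)/6=803/849
t_q=19/4 → seg 2, τ=3/4; S=4+5345/849·τ+-1300/283·τ²+5506/7641·τ³=58337/9056

  seg 0: a=0 b=-4591/849 c=0 d=1153/2547
  seg 1: a=-4 b=5786/849 c=1153/283 d=-2453/849
  seg 2: a=4 b=5345/849 c=-1300/283 d=5506/7641
  seg 3: a=1 b=-1537/849 c=1606/849 d=-2432/7641
  seg 4: a=4 b=803/849 c=-826/849 d=826/7641
S(19/4) = 58337/9056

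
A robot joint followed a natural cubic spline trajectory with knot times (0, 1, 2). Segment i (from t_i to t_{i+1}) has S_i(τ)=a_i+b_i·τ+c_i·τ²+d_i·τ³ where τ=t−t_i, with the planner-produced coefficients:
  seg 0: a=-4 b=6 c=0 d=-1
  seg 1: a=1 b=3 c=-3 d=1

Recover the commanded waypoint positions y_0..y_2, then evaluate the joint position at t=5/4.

y_0 = S_0(0) = a_0 = -4
y_1 = S_1(0) = a_1 = 1
y_2 = S_1(1) = 2
t_q=5/4 is in segment 1 (τ=1/4); S_1(τ)=101/64

y_0=-4 y_1=1 y_2=2
S(5/4) = 101/64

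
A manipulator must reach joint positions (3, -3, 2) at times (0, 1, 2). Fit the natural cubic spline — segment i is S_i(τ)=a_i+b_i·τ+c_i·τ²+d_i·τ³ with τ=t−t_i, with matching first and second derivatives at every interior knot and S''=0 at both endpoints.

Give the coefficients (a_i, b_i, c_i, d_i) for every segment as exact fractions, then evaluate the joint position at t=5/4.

Δ: Δ0=-6, Δ1=5
row 1: diag=4, rhs=66; c'=1/4, d'=33/2
back: M1=33/2
M: M0=0, M1=33/2, M2=0
seg 0: a=3, c=M0/2=0, d=(M1−M0)/(6·1)=11/4, b=Δ0−h0·(2M0+M1)/6=-35/4
seg 1: a=-3, c=M1/2=33/4, d=(M2−M1)/(6·1)=-11/4, b=Δ1−h1·(2M1+M2)/6=-1/2
t_q=5/4 → seg 1, τ=1/4; S=-3+-1/2·τ+33/4·τ²+-11/4·τ³=-679/256

  seg 0: a=3 b=-35/4 c=0 d=11/4
  seg 1: a=-3 b=-1/2 c=33/4 d=-11/4
S(5/4) = -679/256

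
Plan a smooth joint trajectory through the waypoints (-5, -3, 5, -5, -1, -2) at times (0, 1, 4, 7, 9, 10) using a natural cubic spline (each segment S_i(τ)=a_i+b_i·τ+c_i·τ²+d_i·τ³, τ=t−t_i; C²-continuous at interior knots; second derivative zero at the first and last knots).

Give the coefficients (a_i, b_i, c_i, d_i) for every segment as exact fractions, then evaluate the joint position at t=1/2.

  seg 0: a=-5 b=3559/2220 c=0 d=881/2220
  seg 1: a=-3 b=3101/1110 c=881/740 d=-2737/6660
  seg 2: a=5 b=-2573/2220 c=-464/185 d=107/180
  seg 3: a=-5 b=-35/222 c=2103/740 d=-1957/2220
  seg 4: a=-1 b=701/1110 c=-1811/740 d=1811/2220
S(1/2) = -24561/5920

Δ: Δ0=2, Δ1=8/3, Δ2=-10/3, Δ3=2, Δ4=-1
row 1: diag=8, rhs=4; c'=3/8, d'=1/2
row 2: denom=12−3·3/8=87/8; d'=(-36−3·1/2)/(87/8)=-100/29
row 3: denom=10−3·8/29=266/29; d'=(32−3·-100/29)/(266/29)=614/133
row 4: denom=6−2·29/133=740/133; d'=(-18−2·614/133)/(740/133)=-1811/370
back: M4=-1811/370
back: M3=614/133−29/133·-1811/370=2103/370
back: M2=-100/29−8/29·2103/370=-928/185
back: M1=1/2−3/8·-928/185=881/370
M: M0=0, M1=881/370, M2=-928/185, M3=2103/370, M4=-1811/370, M5=0
seg 0: a=-5, c=M0/2=0, d=(M1−M0)/(6·1)=881/2220, b=Δ0−h0·(2M0+M1)/6=3559/2220
seg 1: a=-3, c=M1/2=881/740, d=(M2−M1)/(6·3)=-2737/6660, b=Δ1−h1·(2M1+M2)/6=3101/1110
seg 2: a=5, c=M2/2=-464/185, d=(M3−M2)/(6·3)=107/180, b=Δ2−h2·(2M2+M3)/6=-2573/2220
seg 3: a=-5, c=M3/2=2103/740, d=(M4−M3)/(6·2)=-1957/2220, b=Δ3−h3·(2M3+M4)/6=-35/222
seg 4: a=-1, c=M4/2=-1811/740, d=(M5−M4)/(6·1)=1811/2220, b=Δ4−h4·(2M4+M5)/6=701/1110
t_q=1/2 → seg 0, τ=1/2; S=-5+3559/2220·τ+0·τ²+881/2220·τ³=-24561/5920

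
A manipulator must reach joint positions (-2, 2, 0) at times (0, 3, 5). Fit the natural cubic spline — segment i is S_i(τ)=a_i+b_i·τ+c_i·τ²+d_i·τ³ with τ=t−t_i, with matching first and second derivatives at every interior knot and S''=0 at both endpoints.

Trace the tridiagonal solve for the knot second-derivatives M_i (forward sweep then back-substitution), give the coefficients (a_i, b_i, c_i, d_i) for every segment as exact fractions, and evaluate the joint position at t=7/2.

Δ: Δ0=4/3, Δ1=-1
row 1: diag=10, rhs=-14; c'=1/5, d'=-7/5
back: M1=-7/5
M: M0=0, M1=-7/5, M2=0
seg 0: a=-2, c=M0/2=0, d=(M1−M0)/(6·3)=-7/90, b=Δ0−h0·(2M0+M1)/6=61/30
seg 1: a=2, c=M1/2=-7/10, d=(M2−M1)/(6·2)=7/60, b=Δ1−h1·(2M1+M2)/6=-1/15
t_q=7/2 → seg 1, τ=1/2; S=2+-1/15·τ+-7/10·τ²+7/60·τ³=289/160

  seg 0: a=-2 b=61/30 c=0 d=-7/90
  seg 1: a=2 b=-1/15 c=-7/10 d=7/60
S(7/2) = 289/160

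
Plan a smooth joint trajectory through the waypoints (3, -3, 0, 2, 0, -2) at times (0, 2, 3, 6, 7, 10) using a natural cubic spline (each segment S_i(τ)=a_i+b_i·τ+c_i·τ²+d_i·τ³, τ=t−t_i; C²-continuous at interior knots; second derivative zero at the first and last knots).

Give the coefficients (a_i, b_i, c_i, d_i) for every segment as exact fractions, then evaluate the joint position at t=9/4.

  seg 0: a=3 b=-12929/2529 c=0 d=2671/5058
  seg 1: a=-3 b=3097/2529 c=2671/843 d=-3523/2529
  seg 2: a=0 b=8554/2529 c=-284/281 d=800/22761
  seg 3: a=2 b=-4382/2529 c=-1756/2529 d=120/281
  seg 4: a=0 b=-4654/2529 c=1484/2529 d=-1484/22761
S(9/4) = -135829/53952

Δ: Δ0=-3, Δ1=3, Δ2=2/3, Δ3=-2, Δ4=-2/3
row 1: diag=6, rhs=36; c'=1/6, d'=6
row 2: denom=8−1·1/6=47/6; d'=(-14−1·6)/(47/6)=-120/47
row 3: denom=8−3·18/47=322/47; d'=(-16−3·-120/47)/(322/47)=-28/23
row 4: denom=8−1·47/322=2529/322; d'=(8−1·-28/23)/(2529/322)=2968/2529
back: M4=2968/2529
back: M3=-28/23−47/322·2968/2529=-3512/2529
back: M2=-120/47−18/47·-3512/2529=-568/281
back: M1=6−1/6·-568/281=5342/843
M: M0=0, M1=5342/843, M2=-568/281, M3=-3512/2529, M4=2968/2529, M5=0
seg 0: a=3, c=M0/2=0, d=(M1−M0)/(6·2)=2671/5058, b=Δ0−h0·(2M0+M1)/6=-12929/2529
seg 1: a=-3, c=M1/2=2671/843, d=(M2−M1)/(6·1)=-3523/2529, b=Δ1−h1·(2M1+M2)/6=3097/2529
seg 2: a=0, c=M2/2=-284/281, d=(M3−M2)/(6·3)=800/22761, b=Δ2−h2·(2M2+M3)/6=8554/2529
seg 3: a=2, c=M3/2=-1756/2529, d=(M4−M3)/(6·1)=120/281, b=Δ3−h3·(2M3+M4)/6=-4382/2529
seg 4: a=0, c=M4/2=1484/2529, d=(M5−M4)/(6·3)=-1484/22761, b=Δ4−h4·(2M4+M5)/6=-4654/2529
t_q=9/4 → seg 1, τ=1/4; S=-3+3097/2529·τ+2671/843·τ²+-3523/2529·τ³=-135829/53952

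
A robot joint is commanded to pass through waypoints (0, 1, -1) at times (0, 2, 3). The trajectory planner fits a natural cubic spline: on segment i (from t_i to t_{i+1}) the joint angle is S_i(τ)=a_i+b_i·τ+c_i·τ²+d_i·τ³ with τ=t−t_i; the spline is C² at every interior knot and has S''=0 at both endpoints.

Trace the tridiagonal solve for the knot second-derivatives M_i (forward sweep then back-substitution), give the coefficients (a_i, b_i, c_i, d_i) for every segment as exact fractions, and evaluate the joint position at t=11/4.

  seg 0: a=0 b=4/3 c=0 d=-5/24
  seg 1: a=1 b=-7/6 c=-5/4 d=5/12
S(11/4) = -103/256

Δ: Δ0=1/2, Δ1=-2
row 1: diag=6, rhs=-15; c'=1/6, d'=-5/2
back: M1=-5/2
M: M0=0, M1=-5/2, M2=0
seg 0: a=0, c=M0/2=0, d=(M1−M0)/(6·2)=-5/24, b=Δ0−h0·(2M0+M1)/6=4/3
seg 1: a=1, c=M1/2=-5/4, d=(M2−M1)/(6·1)=5/12, b=Δ1−h1·(2M1+M2)/6=-7/6
t_q=11/4 → seg 1, τ=3/4; S=1+-7/6·τ+-5/4·τ²+5/12·τ³=-103/256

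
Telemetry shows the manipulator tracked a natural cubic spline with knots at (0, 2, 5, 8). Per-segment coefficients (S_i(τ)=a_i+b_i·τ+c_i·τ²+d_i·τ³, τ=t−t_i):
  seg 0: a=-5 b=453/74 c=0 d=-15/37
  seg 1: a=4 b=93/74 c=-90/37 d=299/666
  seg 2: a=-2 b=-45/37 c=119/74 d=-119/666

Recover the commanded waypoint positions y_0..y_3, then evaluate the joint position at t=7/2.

y_0 = S_0(0) = a_0 = -5
y_1 = S_1(0) = a_1 = 4
y_2 = S_2(0) = a_2 = -2
y_3 = S_2(3) = 4
t_q=7/2 is in segment 1 (τ=3/2); S_1(τ)=1141/592

y_0=-5 y_1=4 y_2=-2 y_3=4
S(7/2) = 1141/592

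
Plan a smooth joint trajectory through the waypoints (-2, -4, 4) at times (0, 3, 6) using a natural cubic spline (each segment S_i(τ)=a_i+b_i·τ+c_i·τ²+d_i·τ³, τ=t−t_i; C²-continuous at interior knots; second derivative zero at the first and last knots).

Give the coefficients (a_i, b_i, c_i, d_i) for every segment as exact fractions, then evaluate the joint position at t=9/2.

Δ: Δ0=-2/3, Δ1=8/3
row 1: diag=12, rhs=20; c'=1/4, d'=5/3
back: M1=5/3
M: M0=0, M1=5/3, M2=0
seg 0: a=-2, c=M0/2=0, d=(M1−M0)/(6·3)=5/54, b=Δ0−h0·(2M0+M1)/6=-3/2
seg 1: a=-4, c=M1/2=5/6, d=(M2−M1)/(6·3)=-5/54, b=Δ1−h1·(2M1+M2)/6=1
t_q=9/2 → seg 1, τ=3/2; S=-4+1·τ+5/6·τ²+-5/54·τ³=-15/16

  seg 0: a=-2 b=-3/2 c=0 d=5/54
  seg 1: a=-4 b=1 c=5/6 d=-5/54
S(9/2) = -15/16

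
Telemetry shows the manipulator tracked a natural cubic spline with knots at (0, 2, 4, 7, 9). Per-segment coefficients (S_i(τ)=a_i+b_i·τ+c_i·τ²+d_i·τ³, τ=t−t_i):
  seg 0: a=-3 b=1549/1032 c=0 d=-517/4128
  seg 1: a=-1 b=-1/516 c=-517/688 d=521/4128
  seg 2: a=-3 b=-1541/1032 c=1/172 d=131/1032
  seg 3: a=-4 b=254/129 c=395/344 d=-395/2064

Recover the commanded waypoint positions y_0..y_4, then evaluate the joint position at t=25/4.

y_0=-3 y_1=-1 y_2=-3 y_3=-4 y_4=3
S(25/4) = -107535/22016

y_0 = S_0(0) = a_0 = -3
y_1 = S_1(0) = a_1 = -1
y_2 = S_2(0) = a_2 = -3
y_3 = S_3(0) = a_3 = -4
y_4 = S_3(2) = 3
t_q=25/4 is in segment 2 (τ=9/4); S_2(τ)=-107535/22016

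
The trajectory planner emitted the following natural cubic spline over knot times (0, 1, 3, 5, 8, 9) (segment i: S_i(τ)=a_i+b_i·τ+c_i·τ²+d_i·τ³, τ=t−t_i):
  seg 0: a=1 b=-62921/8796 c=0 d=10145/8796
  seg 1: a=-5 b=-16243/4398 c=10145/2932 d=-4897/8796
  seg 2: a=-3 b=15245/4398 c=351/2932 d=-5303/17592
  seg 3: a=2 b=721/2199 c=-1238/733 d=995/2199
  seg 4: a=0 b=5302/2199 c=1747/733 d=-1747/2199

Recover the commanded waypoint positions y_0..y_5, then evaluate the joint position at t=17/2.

y_0 = S_0(0) = a_0 = 1
y_1 = S_1(0) = a_1 = -5
y_2 = S_2(0) = a_2 = -3
y_3 = S_3(0) = a_3 = 2
y_4 = S_4(0) = a_4 = 0
y_5 = S_4(1) = 4
t_q=17/2 is in segment 4 (τ=1/2); S_4(τ)=9981/5864

y_0=1 y_1=-5 y_2=-3 y_3=2 y_4=0 y_5=4
S(17/2) = 9981/5864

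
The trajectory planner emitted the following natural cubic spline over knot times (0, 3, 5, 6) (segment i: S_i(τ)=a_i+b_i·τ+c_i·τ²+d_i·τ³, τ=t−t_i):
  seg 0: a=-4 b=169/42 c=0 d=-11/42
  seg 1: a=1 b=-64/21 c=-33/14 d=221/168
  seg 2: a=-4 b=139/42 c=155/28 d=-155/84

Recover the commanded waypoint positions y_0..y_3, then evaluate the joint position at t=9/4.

y_0=-4 y_1=1 y_2=-4 y_3=3
S(9/4) = 265/128

y_0 = S_0(0) = a_0 = -4
y_1 = S_1(0) = a_1 = 1
y_2 = S_2(0) = a_2 = -4
y_3 = S_2(1) = 3
t_q=9/4 is in segment 0 (τ=9/4); S_0(τ)=265/128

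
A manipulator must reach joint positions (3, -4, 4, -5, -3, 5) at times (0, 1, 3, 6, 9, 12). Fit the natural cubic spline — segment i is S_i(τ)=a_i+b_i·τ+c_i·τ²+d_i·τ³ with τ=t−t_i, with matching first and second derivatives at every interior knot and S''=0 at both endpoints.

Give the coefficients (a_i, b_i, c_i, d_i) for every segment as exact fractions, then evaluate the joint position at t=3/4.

  seg 0: a=3 b=-5347/576 c=0 d=1315/576
  seg 1: a=-4 b=-701/288 c=1315/192 d=-523/288
  seg 2: a=4 b=913/288 c=-259/64 d=3439/5184
  seg 3: a=-5 b=-1843/576 c=277/144 d=-1097/5184
  seg 4: a=-3 b=757/288 c=11/576 d=-11/5184
S(3/4) = -36853/12288

Δ: Δ0=-7, Δ1=4, Δ2=-3, Δ3=2/3, Δ4=8/3
row 1: diag=6, rhs=66; c'=1/3, d'=11
row 2: denom=10−2·1/3=28/3; d'=(-42−2·11)/(28/3)=-48/7
row 3: denom=12−3·9/28=309/28; d'=(22−3·-48/7)/(309/28)=1192/309
row 4: denom=12−3·28/103=1152/103; d'=(12−3·1192/309)/(1152/103)=11/288
back: M4=11/288
back: M3=1192/309−28/103·11/288=277/72
back: M2=-48/7−9/28·277/72=-259/32
back: M1=11−1/3·-259/32=1315/96
M: M0=0, M1=1315/96, M2=-259/32, M3=277/72, M4=11/288, M5=0
seg 0: a=3, c=M0/2=0, d=(M1−M0)/(6·1)=1315/576, b=Δ0−h0·(2M0+M1)/6=-5347/576
seg 1: a=-4, c=M1/2=1315/192, d=(M2−M1)/(6·2)=-523/288, b=Δ1−h1·(2M1+M2)/6=-701/288
seg 2: a=4, c=M2/2=-259/64, d=(M3−M2)/(6·3)=3439/5184, b=Δ2−h2·(2M2+M3)/6=913/288
seg 3: a=-5, c=M3/2=277/144, d=(M4−M3)/(6·3)=-1097/5184, b=Δ3−h3·(2M3+M4)/6=-1843/576
seg 4: a=-3, c=M4/2=11/576, d=(M5−M4)/(6·3)=-11/5184, b=Δ4−h4·(2M4+M5)/6=757/288
t_q=3/4 → seg 0, τ=3/4; S=3+-5347/576·τ+0·τ²+1315/576·τ³=-36853/12288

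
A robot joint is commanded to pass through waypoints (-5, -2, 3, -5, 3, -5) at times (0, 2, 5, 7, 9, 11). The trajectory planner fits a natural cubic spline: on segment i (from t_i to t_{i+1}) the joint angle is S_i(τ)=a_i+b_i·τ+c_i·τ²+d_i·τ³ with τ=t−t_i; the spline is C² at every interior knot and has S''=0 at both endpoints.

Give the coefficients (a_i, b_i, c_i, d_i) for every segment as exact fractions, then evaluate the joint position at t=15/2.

Δ: Δ0=3/2, Δ1=5/3, Δ2=-4, Δ3=4, Δ4=-4
row 1: diag=10, rhs=1; c'=3/10, d'=1/10
row 2: denom=10−3·3/10=91/10; d'=(-34−3·1/10)/(91/10)=-49/13
row 3: denom=8−2·20/91=688/91; d'=(48−2·-49/13)/(688/91)=2527/344
row 4: denom=8−2·91/344=1285/172; d'=(-48−2·2527/344)/(1285/172)=-10783/1285
back: M4=-10783/1285
back: M3=2527/344−91/344·-10783/1285=12292/1285
back: M2=-49/13−20/91·12292/1285=-1509/257
back: M1=1/10−3/10·-1509/257=2392/1285
M: M0=0, M1=2392/1285, M2=-1509/257, M3=12292/1285, M4=-10783/1285, M5=0
seg 0: a=-5, c=M0/2=0, d=(M1−M0)/(6·2)=598/3855, b=Δ0−h0·(2M0+M1)/6=6781/7710
seg 1: a=-2, c=M1/2=1196/1285, d=(M2−M1)/(6·3)=-9937/23130, b=Δ1−h1·(2M1+M2)/6=21133/7710
seg 2: a=3, c=M2/2=-1509/514, d=(M3−M2)/(6·2)=19837/15420, b=Δ2−h2·(2M2+M3)/6=-12622/3855
seg 3: a=-5, c=M3/2=6146/1285, d=(M4−M3)/(6·2)=-4615/3084, b=Δ3−h3·(2M3+M4)/6=1619/3855
seg 4: a=3, c=M4/2=-10783/2570, d=(M5−M4)/(6·2)=10783/15420, b=Δ4−h4·(2M4+M5)/6=6146/3855
t_q=15/2 → seg 3, τ=1/2; S=-5+1619/3855·τ+6146/1285·τ²+-4615/3084·τ³=-155489/41120

  seg 0: a=-5 b=6781/7710 c=0 d=598/3855
  seg 1: a=-2 b=21133/7710 c=1196/1285 d=-9937/23130
  seg 2: a=3 b=-12622/3855 c=-1509/514 d=19837/15420
  seg 3: a=-5 b=1619/3855 c=6146/1285 d=-4615/3084
  seg 4: a=3 b=6146/3855 c=-10783/2570 d=10783/15420
S(15/2) = -155489/41120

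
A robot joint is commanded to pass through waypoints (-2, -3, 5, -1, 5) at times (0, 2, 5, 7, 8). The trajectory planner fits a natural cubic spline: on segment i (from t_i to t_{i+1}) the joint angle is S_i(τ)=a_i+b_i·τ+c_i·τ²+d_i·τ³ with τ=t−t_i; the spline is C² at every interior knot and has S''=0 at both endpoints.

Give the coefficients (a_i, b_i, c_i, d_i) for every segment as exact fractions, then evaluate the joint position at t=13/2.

Δ: Δ0=-1/2, Δ1=8/3, Δ2=-3, Δ3=6
row 1: diag=10, rhs=19; c'=3/10, d'=19/10
row 2: denom=10−3·3/10=91/10; d'=(-34−3·19/10)/(91/10)=-397/91
row 3: denom=6−2·20/91=506/91; d'=(54−2·-397/91)/(506/91)=2854/253
back: M3=2854/253
back: M2=-397/91−20/91·2854/253=-1731/253
back: M1=19/10−3/10·-1731/253=1000/253
M: M0=0, M1=1000/253, M2=-1731/253, M3=2854/253, M4=0
seg 0: a=-2, c=M0/2=0, d=(M1−M0)/(6·2)=250/759, b=Δ0−h0·(2M0+M1)/6=-2759/1518
seg 1: a=-3, c=M1/2=500/253, d=(M2−M1)/(6·3)=-2731/4554, b=Δ1−h1·(2M1+M2)/6=3241/1518
seg 2: a=5, c=M2/2=-1731/506, d=(M3−M2)/(6·2)=4585/3036, b=Δ2−h2·(2M2+M3)/6=-1669/759
seg 3: a=-1, c=M3/2=1427/253, d=(M4−M3)/(6·1)=-1427/759, b=Δ3−h3·(2M3+M4)/6=1700/759
t_q=13/2 → seg 2, τ=3/2; S=5+-1669/759·τ+-1731/506·τ²+4585/3036·τ³=-7275/8096

  seg 0: a=-2 b=-2759/1518 c=0 d=250/759
  seg 1: a=-3 b=3241/1518 c=500/253 d=-2731/4554
  seg 2: a=5 b=-1669/759 c=-1731/506 d=4585/3036
  seg 3: a=-1 b=1700/759 c=1427/253 d=-1427/759
S(13/2) = -7275/8096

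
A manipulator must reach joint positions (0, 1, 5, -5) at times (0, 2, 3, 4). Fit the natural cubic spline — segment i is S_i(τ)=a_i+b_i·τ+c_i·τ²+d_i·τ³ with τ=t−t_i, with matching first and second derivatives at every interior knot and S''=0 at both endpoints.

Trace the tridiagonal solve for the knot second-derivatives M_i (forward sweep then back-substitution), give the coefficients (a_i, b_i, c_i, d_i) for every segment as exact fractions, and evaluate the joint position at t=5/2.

  seg 0: a=0 b=-89/46 c=0 d=14/23
  seg 1: a=1 b=247/46 c=84/23 d=-231/46
  seg 2: a=5 b=-55/23 c=-525/46 d=175/46
S(5/2) = 1461/368

Δ: Δ0=1/2, Δ1=4, Δ2=-10
row 1: diag=6, rhs=21; c'=1/6, d'=7/2
row 2: denom=4−1·1/6=23/6; d'=(-84−1·7/2)/(23/6)=-525/23
back: M2=-525/23
back: M1=7/2−1/6·-525/23=168/23
M: M0=0, M1=168/23, M2=-525/23, M3=0
seg 0: a=0, c=M0/2=0, d=(M1−M0)/(6·2)=14/23, b=Δ0−h0·(2M0+M1)/6=-89/46
seg 1: a=1, c=M1/2=84/23, d=(M2−M1)/(6·1)=-231/46, b=Δ1−h1·(2M1+M2)/6=247/46
seg 2: a=5, c=M2/2=-525/46, d=(M3−M2)/(6·1)=175/46, b=Δ2−h2·(2M2+M3)/6=-55/23
t_q=5/2 → seg 1, τ=1/2; S=1+247/46·τ+84/23·τ²+-231/46·τ³=1461/368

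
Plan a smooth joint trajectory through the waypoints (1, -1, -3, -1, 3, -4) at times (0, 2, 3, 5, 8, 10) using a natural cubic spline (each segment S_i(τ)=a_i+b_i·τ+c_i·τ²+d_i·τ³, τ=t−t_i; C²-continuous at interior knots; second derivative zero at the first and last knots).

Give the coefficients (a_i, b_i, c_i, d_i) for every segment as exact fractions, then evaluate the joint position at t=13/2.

  seg 0: a=1 b=-875/1767 c=0 d=-223/1767
  seg 1: a=-1 b=-3551/1767 c=-446/589 d=1355/1767
  seg 2: a=-3 b=-2162/1767 c=909/589 d=-1525/7068
  seg 3: a=-1 b=4171/1767 c=293/1178 d=-2089/10602
  seg 4: a=3 b=-5185/3534 c=-898/589 d=449/1767
S(13/2) = 22951/9424

Δ: Δ0=-1, Δ1=-2, Δ2=1, Δ3=4/3, Δ4=-7/2
row 1: diag=6, rhs=-6; c'=1/6, d'=-1
row 2: denom=6−1·1/6=35/6; d'=(18−1·-1)/(35/6)=114/35
row 3: denom=10−2·12/35=326/35; d'=(2−2·114/35)/(326/35)=-79/163
row 4: denom=10−3·105/326=2945/326; d'=(-29−3·-79/163)/(2945/326)=-1796/589
back: M4=-1796/589
back: M3=-79/163−105/326·-1796/589=293/589
back: M2=114/35−12/35·293/589=1818/589
back: M1=-1−1/6·1818/589=-892/589
M: M0=0, M1=-892/589, M2=1818/589, M3=293/589, M4=-1796/589, M5=0
seg 0: a=1, c=M0/2=0, d=(M1−M0)/(6·2)=-223/1767, b=Δ0−h0·(2M0+M1)/6=-875/1767
seg 1: a=-1, c=M1/2=-446/589, d=(M2−M1)/(6·1)=1355/1767, b=Δ1−h1·(2M1+M2)/6=-3551/1767
seg 2: a=-3, c=M2/2=909/589, d=(M3−M2)/(6·2)=-1525/7068, b=Δ2−h2·(2M2+M3)/6=-2162/1767
seg 3: a=-1, c=M3/2=293/1178, d=(M4−M3)/(6·3)=-2089/10602, b=Δ3−h3·(2M3+M4)/6=4171/1767
seg 4: a=3, c=M4/2=-898/589, d=(M5−M4)/(6·2)=449/1767, b=Δ4−h4·(2M4+M5)/6=-5185/3534
t_q=13/2 → seg 3, τ=3/2; S=-1+4171/1767·τ+293/1178·τ²+-2089/10602·τ³=22951/9424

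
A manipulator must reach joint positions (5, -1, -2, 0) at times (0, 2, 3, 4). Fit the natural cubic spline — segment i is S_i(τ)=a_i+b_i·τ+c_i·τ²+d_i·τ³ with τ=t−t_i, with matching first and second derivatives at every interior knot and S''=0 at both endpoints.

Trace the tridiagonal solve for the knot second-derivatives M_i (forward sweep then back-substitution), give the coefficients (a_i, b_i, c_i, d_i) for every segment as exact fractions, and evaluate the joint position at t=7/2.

Δ: Δ0=-3, Δ1=-1, Δ2=2
row 1: diag=6, rhs=12; c'=1/6, d'=2
row 2: denom=4−1·1/6=23/6; d'=(18−1·2)/(23/6)=96/23
back: M2=96/23
back: M1=2−1/6·96/23=30/23
M: M0=0, M1=30/23, M2=96/23, M3=0
seg 0: a=5, c=M0/2=0, d=(M1−M0)/(6·2)=5/46, b=Δ0−h0·(2M0+M1)/6=-79/23
seg 1: a=-1, c=M1/2=15/23, d=(M2−M1)/(6·1)=11/23, b=Δ1−h1·(2M1+M2)/6=-49/23
seg 2: a=-2, c=M2/2=48/23, d=(M3−M2)/(6·1)=-16/23, b=Δ2−h2·(2M2+M3)/6=14/23
t_q=7/2 → seg 2, τ=1/2; S=-2+14/23·τ+48/23·τ²+-16/23·τ³=-29/23

  seg 0: a=5 b=-79/23 c=0 d=5/46
  seg 1: a=-1 b=-49/23 c=15/23 d=11/23
  seg 2: a=-2 b=14/23 c=48/23 d=-16/23
S(7/2) = -29/23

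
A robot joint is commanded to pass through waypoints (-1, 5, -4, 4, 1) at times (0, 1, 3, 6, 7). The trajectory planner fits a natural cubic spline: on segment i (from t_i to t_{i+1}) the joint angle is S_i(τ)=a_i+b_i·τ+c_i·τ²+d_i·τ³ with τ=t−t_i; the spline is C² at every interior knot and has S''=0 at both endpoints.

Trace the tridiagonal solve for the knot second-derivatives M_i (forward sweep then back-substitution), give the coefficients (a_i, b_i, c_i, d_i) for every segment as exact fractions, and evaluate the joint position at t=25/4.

  seg 0: a=-1 b=19549/2364 c=0 d=-5365/2364
  seg 1: a=5 b=1727/1182 c=-5365/788 d=9049/4728
  seg 2: a=-4 b=-1658/591 c=921/197 d=-1685/1773
  seg 3: a=4 b=-245/591 c=-764/197 d=764/591
S(25/4) = 11581/3152

Δ: Δ0=6, Δ1=-9/2, Δ2=8/3, Δ3=-3
row 1: diag=6, rhs=-63; c'=1/3, d'=-21/2
row 2: denom=10−2·1/3=28/3; d'=(43−2·-21/2)/(28/3)=48/7
row 3: denom=8−3·9/28=197/28; d'=(-34−3·48/7)/(197/28)=-1528/197
back: M3=-1528/197
back: M2=48/7−9/28·-1528/197=1842/197
back: M1=-21/2−1/3·1842/197=-5365/394
M: M0=0, M1=-5365/394, M2=1842/197, M3=-1528/197, M4=0
seg 0: a=-1, c=M0/2=0, d=(M1−M0)/(6·1)=-5365/2364, b=Δ0−h0·(2M0+M1)/6=19549/2364
seg 1: a=5, c=M1/2=-5365/788, d=(M2−M1)/(6·2)=9049/4728, b=Δ1−h1·(2M1+M2)/6=1727/1182
seg 2: a=-4, c=M2/2=921/197, d=(M3−M2)/(6·3)=-1685/1773, b=Δ2−h2·(2M2+M3)/6=-1658/591
seg 3: a=4, c=M3/2=-764/197, d=(M4−M3)/(6·1)=764/591, b=Δ3−h3·(2M3+M4)/6=-245/591
t_q=25/4 → seg 3, τ=1/4; S=4+-245/591·τ+-764/197·τ²+764/591·τ³=11581/3152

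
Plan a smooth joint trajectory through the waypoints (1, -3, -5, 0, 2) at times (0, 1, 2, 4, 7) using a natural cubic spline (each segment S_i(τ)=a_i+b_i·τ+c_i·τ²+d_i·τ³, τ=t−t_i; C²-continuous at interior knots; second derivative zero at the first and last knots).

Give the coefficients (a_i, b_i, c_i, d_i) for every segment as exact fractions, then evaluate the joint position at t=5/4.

  seg 0: a=1 b=-1379/321 c=0 d=95/321
  seg 1: a=-3 b=-1094/321 c=95/107 d=167/321
  seg 2: a=-5 b=-23/321 c=262/107 d=-1493/2568
  seg 3: a=0 b=1763/642 c=-445/428 d=445/3852
S(5/4) = -25943/6848

Δ: Δ0=-4, Δ1=-2, Δ2=5/2, Δ3=2/3
row 1: diag=4, rhs=12; c'=1/4, d'=3
row 2: denom=6−1·1/4=23/4; d'=(27−1·3)/(23/4)=96/23
row 3: denom=10−2·8/23=214/23; d'=(-11−2·96/23)/(214/23)=-445/214
back: M3=-445/214
back: M2=96/23−8/23·-445/214=524/107
back: M1=3−1/4·524/107=190/107
M: M0=0, M1=190/107, M2=524/107, M3=-445/214, M4=0
seg 0: a=1, c=M0/2=0, d=(M1−M0)/(6·1)=95/321, b=Δ0−h0·(2M0+M1)/6=-1379/321
seg 1: a=-3, c=M1/2=95/107, d=(M2−M1)/(6·1)=167/321, b=Δ1−h1·(2M1+M2)/6=-1094/321
seg 2: a=-5, c=M2/2=262/107, d=(M3−M2)/(6·2)=-1493/2568, b=Δ2−h2·(2M2+M3)/6=-23/321
seg 3: a=0, c=M3/2=-445/428, d=(M4−M3)/(6·3)=445/3852, b=Δ3−h3·(2M3+M4)/6=1763/642
t_q=5/4 → seg 1, τ=1/4; S=-3+-1094/321·τ+95/107·τ²+167/321·τ³=-25943/6848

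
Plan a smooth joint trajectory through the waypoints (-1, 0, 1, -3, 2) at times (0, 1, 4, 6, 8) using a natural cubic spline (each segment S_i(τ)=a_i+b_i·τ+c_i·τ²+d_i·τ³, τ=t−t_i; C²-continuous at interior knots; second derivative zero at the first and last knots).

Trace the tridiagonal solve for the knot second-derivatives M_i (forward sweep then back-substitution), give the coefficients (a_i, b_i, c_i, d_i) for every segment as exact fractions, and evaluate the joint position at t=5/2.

  seg 0: a=-1 b=1511/1608 c=0 d=97/1608
  seg 1: a=0 b=901/804 c=97/536 d=-713/4824
  seg 2: a=1 b=-2869/1608 c=-77/67 d=3349/6432
  seg 3: a=-3 b=-107/804 c=2117/1072 d=-2117/6432
S(5/2) = 6815/4288

Δ: Δ0=1, Δ1=1/3, Δ2=-2, Δ3=5/2
row 1: diag=8, rhs=-4; c'=3/8, d'=-1/2
row 2: denom=10−3·3/8=71/8; d'=(-14−3·-1/2)/(71/8)=-100/71
row 3: denom=8−2·16/71=536/71; d'=(27−2·-100/71)/(536/71)=2117/536
back: M3=2117/536
back: M2=-100/71−16/71·2117/536=-154/67
back: M1=-1/2−3/8·-154/67=97/268
M: M0=0, M1=97/268, M2=-154/67, M3=2117/536, M4=0
seg 0: a=-1, c=M0/2=0, d=(M1−M0)/(6·1)=97/1608, b=Δ0−h0·(2M0+M1)/6=1511/1608
seg 1: a=0, c=M1/2=97/536, d=(M2−M1)/(6·3)=-713/4824, b=Δ1−h1·(2M1+M2)/6=901/804
seg 2: a=1, c=M2/2=-77/67, d=(M3−M2)/(6·2)=3349/6432, b=Δ2−h2·(2M2+M3)/6=-2869/1608
seg 3: a=-3, c=M3/2=2117/1072, d=(M4−M3)/(6·2)=-2117/6432, b=Δ3−h3·(2M3+M4)/6=-107/804
t_q=5/2 → seg 1, τ=3/2; S=0+901/804·τ+97/536·τ²+-713/4824·τ³=6815/4288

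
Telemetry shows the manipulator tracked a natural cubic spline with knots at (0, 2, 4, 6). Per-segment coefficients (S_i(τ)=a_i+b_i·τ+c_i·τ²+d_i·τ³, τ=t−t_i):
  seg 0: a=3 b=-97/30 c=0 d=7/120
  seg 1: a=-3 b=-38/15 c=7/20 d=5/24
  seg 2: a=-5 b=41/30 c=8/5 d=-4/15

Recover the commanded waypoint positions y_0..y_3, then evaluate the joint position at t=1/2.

y_0 = S_0(0) = a_0 = 3
y_1 = S_1(0) = a_1 = -3
y_2 = S_2(0) = a_2 = -5
y_3 = S_2(2) = 2
t_q=1/2 is in segment 0 (τ=1/2); S_0(τ)=89/64

y_0=3 y_1=-3 y_2=-5 y_3=2
S(1/2) = 89/64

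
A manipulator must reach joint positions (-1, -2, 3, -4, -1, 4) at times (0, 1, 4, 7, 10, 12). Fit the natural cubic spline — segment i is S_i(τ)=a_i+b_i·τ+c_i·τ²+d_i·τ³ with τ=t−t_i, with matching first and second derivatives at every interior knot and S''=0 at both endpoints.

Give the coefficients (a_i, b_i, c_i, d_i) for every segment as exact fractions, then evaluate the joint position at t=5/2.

  seg 0: a=-1 b=-9227/5958 c=0 d=3269/5958
  seg 1: a=-2 b=290/2979 c=3269/1986 d=-20071/53622
  seg 2: a=3 b=-791/5958 c=-5132/2979 d=17681/53622
  seg 3: a=-4 b=-4666/2979 c=7417/5958 d=-6961/53622
  seg 4: a=-1 b=14287/5958 c=76/993 d=-38/2979
S(5/2) = 3105/5296

Δ: Δ0=-1, Δ1=5/3, Δ2=-7/3, Δ3=1, Δ4=5/2
row 1: diag=8, rhs=16; c'=3/8, d'=2
row 2: denom=12−3·3/8=87/8; d'=(-24−3·2)/(87/8)=-80/29
row 3: denom=12−3·8/29=324/29; d'=(20−3·-80/29)/(324/29)=205/81
row 4: denom=10−3·29/108=331/36; d'=(9−3·205/81)/(331/36)=152/993
back: M4=152/993
back: M3=205/81−29/108·152/993=7417/2979
back: M2=-80/29−8/29·7417/2979=-10264/2979
back: M1=2−3/8·-10264/2979=3269/993
M: M0=0, M1=3269/993, M2=-10264/2979, M3=7417/2979, M4=152/993, M5=0
seg 0: a=-1, c=M0/2=0, d=(M1−M0)/(6·1)=3269/5958, b=Δ0−h0·(2M0+M1)/6=-9227/5958
seg 1: a=-2, c=M1/2=3269/1986, d=(M2−M1)/(6·3)=-20071/53622, b=Δ1−h1·(2M1+M2)/6=290/2979
seg 2: a=3, c=M2/2=-5132/2979, d=(M3−M2)/(6·3)=17681/53622, b=Δ2−h2·(2M2+M3)/6=-791/5958
seg 3: a=-4, c=M3/2=7417/5958, d=(M4−M3)/(6·3)=-6961/53622, b=Δ3−h3·(2M3+M4)/6=-4666/2979
seg 4: a=-1, c=M4/2=76/993, d=(M5−M4)/(6·2)=-38/2979, b=Δ4−h4·(2M4+M5)/6=14287/5958
t_q=5/2 → seg 1, τ=3/2; S=-2+290/2979·τ+3269/1986·τ²+-20071/53622·τ³=3105/5296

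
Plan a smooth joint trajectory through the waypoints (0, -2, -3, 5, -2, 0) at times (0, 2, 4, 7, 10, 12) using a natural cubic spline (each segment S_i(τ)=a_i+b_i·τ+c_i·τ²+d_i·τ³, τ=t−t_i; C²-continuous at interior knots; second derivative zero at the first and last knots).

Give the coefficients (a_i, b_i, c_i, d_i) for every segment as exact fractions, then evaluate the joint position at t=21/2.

Δ: Δ0=-1, Δ1=-1/2, Δ2=8/3, Δ3=-7/3, Δ4=1
row 1: diag=8, rhs=3; c'=1/4, d'=3/8
row 2: denom=10−2·1/4=19/2; d'=(19−2·3/8)/(19/2)=73/38
row 3: denom=12−3·6/19=210/19; d'=(-30−3·73/38)/(210/19)=-453/140
row 4: denom=10−3·19/70=643/70; d'=(20−3·-453/140)/(643/70)=4159/1286
back: M4=4159/1286
back: M3=-453/140−19/70·4159/1286=-2645/643
back: M2=73/38−6/19·-2645/643=4141/1286
back: M1=3/8−1/4·4141/1286=-553/1286
M: M0=0, M1=-553/1286, M2=4141/1286, M3=-2645/643, M4=4159/1286, M5=0
seg 0: a=0, c=M0/2=0, d=(M1−M0)/(6·2)=-553/15432, b=Δ0−h0·(2M0+M1)/6=-3305/3858
seg 1: a=-2, c=M1/2=-553/2572, d=(M2−M1)/(6·2)=2347/7716, b=Δ1−h1·(2M1+M2)/6=-2482/1929
seg 2: a=-3, c=M2/2=4141/2572, d=(M3−M2)/(6·3)=-9431/23148, b=Δ2−h2·(2M2+M3)/6=2900/1929
seg 3: a=5, c=M3/2=-2645/1286, d=(M4−M3)/(6·3)=9449/23148, b=Δ3−h3·(2M3+M4)/6=1259/7716
seg 4: a=-2, c=M4/2=4159/2572, d=(M5−M4)/(6·2)=-4159/15432, b=Δ4−h4·(2M4+M5)/6=-2230/1929
t_q=21/2 → seg 4, τ=1/2; S=-2+-2230/1929·τ+4159/2572·τ²+-4159/15432·τ³=-90841/41152

  seg 0: a=0 b=-3305/3858 c=0 d=-553/15432
  seg 1: a=-2 b=-2482/1929 c=-553/2572 d=2347/7716
  seg 2: a=-3 b=2900/1929 c=4141/2572 d=-9431/23148
  seg 3: a=5 b=1259/7716 c=-2645/1286 d=9449/23148
  seg 4: a=-2 b=-2230/1929 c=4159/2572 d=-4159/15432
S(21/2) = -90841/41152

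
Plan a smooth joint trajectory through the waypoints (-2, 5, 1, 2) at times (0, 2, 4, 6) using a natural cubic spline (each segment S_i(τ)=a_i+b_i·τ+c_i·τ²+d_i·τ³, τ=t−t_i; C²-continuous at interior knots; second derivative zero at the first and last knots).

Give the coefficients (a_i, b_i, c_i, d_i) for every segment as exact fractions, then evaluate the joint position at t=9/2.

Δ: Δ0=7/2, Δ1=-2, Δ2=1/2
row 1: diag=8, rhs=-33; c'=1/4, d'=-33/8
row 2: denom=8−2·1/4=15/2; d'=(15−2·-33/8)/(15/2)=31/10
back: M2=31/10
back: M1=-33/8−1/4·31/10=-49/10
M: M0=0, M1=-49/10, M2=31/10, M3=0
seg 0: a=-2, c=M0/2=0, d=(M1−M0)/(6·2)=-49/120, b=Δ0−h0·(2M0+M1)/6=77/15
seg 1: a=5, c=M1/2=-49/20, d=(M2−M1)/(6·2)=2/3, b=Δ1−h1·(2M1+M2)/6=7/30
seg 2: a=1, c=M2/2=31/20, d=(M3−M2)/(6·2)=-31/120, b=Δ2−h2·(2M2+M3)/6=-47/30
t_q=9/2 → seg 2, τ=1/2; S=1+-47/30·τ+31/20·τ²+-31/120·τ³=183/320

  seg 0: a=-2 b=77/15 c=0 d=-49/120
  seg 1: a=5 b=7/30 c=-49/20 d=2/3
  seg 2: a=1 b=-47/30 c=31/20 d=-31/120
S(9/2) = 183/320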